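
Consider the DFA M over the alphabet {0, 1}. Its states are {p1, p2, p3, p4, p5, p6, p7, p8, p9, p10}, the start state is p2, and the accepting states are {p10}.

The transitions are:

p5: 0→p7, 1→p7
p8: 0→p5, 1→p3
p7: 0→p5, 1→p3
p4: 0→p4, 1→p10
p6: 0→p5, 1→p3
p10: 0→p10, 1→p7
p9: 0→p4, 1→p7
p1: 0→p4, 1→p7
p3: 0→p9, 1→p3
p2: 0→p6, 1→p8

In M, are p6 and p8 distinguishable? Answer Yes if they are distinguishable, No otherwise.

No

First remove the unreachable states {p1}; 9 states remain.
P0 = {p10} | {p2,p3,p4,p5,p6,p7,p8,p9}.
Split {p2,p3,p4,p5,p6,p7,p8,p9} by δ(·,1) → {p2,p3,p5,p6,p7,p8,p9} and {p4}.
Split {p2,p3,p5,p6,p7,p8,p9} by δ(·,0) → {p2,p3,p5,p6,p7,p8} and {p9}.
Split {p2,p3,p5,p6,p7,p8} by δ(·,0) → {p2,p5,p6,p7,p8} and {p3}.
On input 1, block {p2,p5,p6,p7,p8} splits into {p6,p7,p8} and {p2,p5}.
The partition is now stable with 6 blocks: {p10} | {p6,p7,p8} | {p4} | {p9} | {p3} | {p2,p5}.
p6 and p8 lie in the same block of the stable partition, so they are equivalent — no string distinguishes them.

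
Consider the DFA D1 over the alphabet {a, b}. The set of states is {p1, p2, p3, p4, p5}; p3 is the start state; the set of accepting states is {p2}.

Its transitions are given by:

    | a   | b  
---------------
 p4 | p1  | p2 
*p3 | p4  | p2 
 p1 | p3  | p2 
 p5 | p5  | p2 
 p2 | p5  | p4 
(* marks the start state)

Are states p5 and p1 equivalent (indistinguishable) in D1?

Every state is reachable, so we keep all 5.
Initial partition by acceptance: {p2} | {p1,p3,p4,p5}.
Stable partition: {p2} | {p1,p3,p4,p5} — 2 equivalence classes.
p5 and p1 lie in the same block of the stable partition, so they are equivalent — no string distinguishes them.

Yes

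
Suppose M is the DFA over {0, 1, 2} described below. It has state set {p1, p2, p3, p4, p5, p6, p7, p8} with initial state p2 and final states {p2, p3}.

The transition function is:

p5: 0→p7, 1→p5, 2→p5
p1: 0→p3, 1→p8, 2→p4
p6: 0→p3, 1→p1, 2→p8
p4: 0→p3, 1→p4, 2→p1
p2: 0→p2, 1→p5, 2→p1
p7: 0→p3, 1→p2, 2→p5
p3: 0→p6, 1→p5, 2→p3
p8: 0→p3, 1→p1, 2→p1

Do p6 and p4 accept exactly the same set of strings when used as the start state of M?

Yes

Start with accepting vs non-accepting: {p2,p3} | {p1,p4,p5,p6,p7,p8}.
On input 0, block {p2,p3} splits into {p2} and {p3}.
Refine {p1,p4,p5,p6,p7,p8} on symbol 0: members go to different blocks, giving {p1,p4,p6,p7,p8} and {p5}.
On input 1, block {p1,p4,p6,p7,p8} splits into {p1,p4,p6,p8} and {p7}.
Stable partition: {p2} | {p1,p4,p6,p8} | {p3} | {p5} | {p7} — 5 equivalence classes.
p6 and p4 lie in the same block of the stable partition, so they are equivalent — no string distinguishes them.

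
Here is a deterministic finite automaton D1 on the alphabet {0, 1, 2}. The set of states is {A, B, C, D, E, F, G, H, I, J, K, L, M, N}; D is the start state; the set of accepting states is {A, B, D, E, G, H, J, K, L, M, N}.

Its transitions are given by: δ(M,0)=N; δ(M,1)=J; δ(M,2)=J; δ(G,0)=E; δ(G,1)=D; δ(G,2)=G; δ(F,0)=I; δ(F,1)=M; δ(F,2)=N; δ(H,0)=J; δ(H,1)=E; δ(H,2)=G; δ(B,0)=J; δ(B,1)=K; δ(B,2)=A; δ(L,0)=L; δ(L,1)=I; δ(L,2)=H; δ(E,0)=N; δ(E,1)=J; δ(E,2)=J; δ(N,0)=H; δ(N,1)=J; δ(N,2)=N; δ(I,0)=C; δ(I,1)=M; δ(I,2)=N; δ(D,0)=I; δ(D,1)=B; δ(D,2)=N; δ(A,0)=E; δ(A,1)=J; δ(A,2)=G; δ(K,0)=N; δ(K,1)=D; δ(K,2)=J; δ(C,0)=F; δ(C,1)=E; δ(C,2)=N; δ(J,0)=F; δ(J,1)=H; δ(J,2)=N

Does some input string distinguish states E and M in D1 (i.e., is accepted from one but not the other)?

No

First remove the unreachable states {L}; 13 states remain.
Initial partition by acceptance: {A,B,D,E,G,H,J,K,M,N} | {C,F,I}.
Split {A,B,D,E,G,H,J,K,M,N} by δ(·,0) → {A,B,E,G,H,K,M,N} and {D,J}.
Split {A,B,E,G,H,K,M,N} by δ(·,0) → {A,E,G,K,M,N} and {B,H}.
On input 0, block {A,E,G,K,M,N} splits into {A,E,G,K,M} and {N}.
Refine {A,E,G,K,M} on symbol 0: members go to different blocks, giving {E,K,M} and {A,G}.
The partition is now stable with 6 blocks: {E,K,M} | {C,F,I} | {D,J} | {B,H} | {N} | {A,G}.
E and M lie in the same block of the stable partition, so they are equivalent — no string distinguishes them.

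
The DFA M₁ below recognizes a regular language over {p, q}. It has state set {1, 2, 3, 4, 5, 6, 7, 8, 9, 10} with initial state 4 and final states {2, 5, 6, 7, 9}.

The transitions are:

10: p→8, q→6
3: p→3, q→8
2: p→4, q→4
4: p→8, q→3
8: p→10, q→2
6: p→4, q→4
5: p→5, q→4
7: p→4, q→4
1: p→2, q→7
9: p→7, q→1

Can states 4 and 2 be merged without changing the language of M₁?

No

States {1,5,7,9} cannot be reached from the start state, so discard them.
Initial partition by acceptance: {2,6} | {3,4,8,10}.
On input q, block {3,4,8,10} splits into {3,4} and {8,10}.
Split {3,4} by δ(·,p) → {3} and {4}.
The partition is now stable with 4 blocks: {2,6} | {3} | {8,10} | {4}.
4 and 2 end up in different blocks, so they are distinguishable. For instance, the string 'ε' is accepted from only 2.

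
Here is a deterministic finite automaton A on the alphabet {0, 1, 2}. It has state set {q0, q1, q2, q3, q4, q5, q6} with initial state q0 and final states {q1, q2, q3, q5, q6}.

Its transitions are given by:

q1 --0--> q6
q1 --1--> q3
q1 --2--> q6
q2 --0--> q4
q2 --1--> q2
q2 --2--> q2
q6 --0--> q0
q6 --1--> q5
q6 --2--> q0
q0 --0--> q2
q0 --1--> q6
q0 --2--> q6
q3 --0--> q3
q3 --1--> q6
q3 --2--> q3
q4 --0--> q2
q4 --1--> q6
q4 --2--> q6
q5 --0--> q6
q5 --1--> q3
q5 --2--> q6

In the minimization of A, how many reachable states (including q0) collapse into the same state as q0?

First remove the unreachable states {q1}; 6 states remain.
Initial partition by acceptance: {q2,q3,q5,q6} | {q0,q4}.
On input 0, block {q2,q3,q5,q6} splits into {q2,q6} and {q3,q5}.
Split {q2,q6} by δ(·,1) → {q2} and {q6}.
On input 0, block {q3,q5} splits into {q3} and {q5}.
Stable partition: {q2} | {q0,q4} | {q3} | {q6} | {q5} — 5 equivalence classes.
The equivalence class containing q0 is {q0,q4}, of size 2.

2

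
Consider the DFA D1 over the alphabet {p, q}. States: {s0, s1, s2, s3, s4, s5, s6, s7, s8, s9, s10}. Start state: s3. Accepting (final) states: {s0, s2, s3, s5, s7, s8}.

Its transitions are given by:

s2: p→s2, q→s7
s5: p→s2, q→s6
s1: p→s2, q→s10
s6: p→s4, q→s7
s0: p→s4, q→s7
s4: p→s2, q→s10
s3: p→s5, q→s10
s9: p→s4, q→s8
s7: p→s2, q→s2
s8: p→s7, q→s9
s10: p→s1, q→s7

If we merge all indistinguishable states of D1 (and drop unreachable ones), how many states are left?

States {s0,s8,s9} cannot be reached from the start state, so discard them.
P0 = {s2,s3,s5,s7} | {s1,s4,s6,s10}.
Split {s2,s3,s5,s7} by δ(·,q) → {s2,s7} and {s3,s5}.
Split {s1,s4,s6,s10} by δ(·,p) → {s1,s4} and {s6,s10}.
Split {s3,s5} by δ(·,p) → {s3} and {s5}.
Stable partition: {s2,s7} | {s1,s4} | {s3} | {s6,s10} | {s5} — 5 equivalence classes.

5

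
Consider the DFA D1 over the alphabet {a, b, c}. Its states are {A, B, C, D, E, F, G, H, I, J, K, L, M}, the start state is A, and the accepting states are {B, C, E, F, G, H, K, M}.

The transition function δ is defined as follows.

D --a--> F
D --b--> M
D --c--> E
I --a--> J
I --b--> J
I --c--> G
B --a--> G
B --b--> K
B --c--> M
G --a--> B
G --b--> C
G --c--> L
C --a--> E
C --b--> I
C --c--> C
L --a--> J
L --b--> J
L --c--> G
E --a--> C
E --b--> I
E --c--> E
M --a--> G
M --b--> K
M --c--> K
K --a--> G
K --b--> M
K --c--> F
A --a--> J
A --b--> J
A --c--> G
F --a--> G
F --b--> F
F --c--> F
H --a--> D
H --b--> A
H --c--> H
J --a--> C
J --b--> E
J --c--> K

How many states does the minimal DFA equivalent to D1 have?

States {D,H} cannot be reached from the start state, so discard them.
Start with accepting vs non-accepting: {B,C,E,F,G,K,M} | {A,I,J,L}.
On input b, block {B,C,E,F,G,K,M} splits into {B,F,G,K,M} and {C,E}.
Split {B,F,G,K,M} by δ(·,b) → {B,F,K,M} and {G}.
On input a, block {A,I,J,L} splits into {A,I,L} and {J}.
The partition is now stable with 5 blocks: {B,F,K,M} | {A,I,L} | {C,E} | {G} | {J}.

5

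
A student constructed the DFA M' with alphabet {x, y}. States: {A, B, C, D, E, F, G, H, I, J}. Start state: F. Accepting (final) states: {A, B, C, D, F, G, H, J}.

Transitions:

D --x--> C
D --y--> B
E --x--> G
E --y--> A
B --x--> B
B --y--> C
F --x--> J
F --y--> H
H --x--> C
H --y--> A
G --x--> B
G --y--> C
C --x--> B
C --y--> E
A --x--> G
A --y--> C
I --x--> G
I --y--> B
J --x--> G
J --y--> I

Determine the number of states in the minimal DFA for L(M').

5

Reachable states from the start: {A,B,C,E,F,G,H,I,J}. Unreachable: {D} — drop them.
Start with accepting vs non-accepting: {A,B,C,F,G,H,J} | {E,I}.
Split {A,B,C,F,G,H,J} by δ(·,y) → {A,B,F,G,H} and {C,J}.
On input x, block {A,B,F,G,H} splits into {A,B,G} and {F,H}.
Split {F,H} by δ(·,y) → {F} and {H}.
The partition is now stable with 5 blocks: {A,B,G} | {E,I} | {C,J} | {F} | {H}.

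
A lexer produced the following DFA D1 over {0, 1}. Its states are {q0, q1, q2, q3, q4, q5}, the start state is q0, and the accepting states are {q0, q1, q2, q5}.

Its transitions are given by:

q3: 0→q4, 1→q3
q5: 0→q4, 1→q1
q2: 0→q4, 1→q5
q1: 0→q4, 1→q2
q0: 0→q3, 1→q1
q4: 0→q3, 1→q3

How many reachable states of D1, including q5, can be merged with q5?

Every state is reachable, so we keep all 6.
Start with accepting vs non-accepting: {q0,q1,q2,q5} | {q3,q4}.
The partition is now stable with 2 blocks: {q0,q1,q2,q5} | {q3,q4}.
The equivalence class containing q5 is {q0,q1,q2,q5}, of size 4.

4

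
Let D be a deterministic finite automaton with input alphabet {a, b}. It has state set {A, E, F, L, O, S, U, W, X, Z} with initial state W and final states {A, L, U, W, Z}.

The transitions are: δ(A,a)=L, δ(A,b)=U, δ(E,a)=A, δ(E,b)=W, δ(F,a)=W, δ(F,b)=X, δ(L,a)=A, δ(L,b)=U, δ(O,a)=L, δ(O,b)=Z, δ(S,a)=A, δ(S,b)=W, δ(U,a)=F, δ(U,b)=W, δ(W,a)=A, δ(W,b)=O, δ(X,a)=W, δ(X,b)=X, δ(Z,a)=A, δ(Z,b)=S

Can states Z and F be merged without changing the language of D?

No

Reachable states from the start: {A,F,L,O,S,U,W,X,Z}. Unreachable: {E} — drop them.
Start with accepting vs non-accepting: {A,L,U,W,Z} | {F,O,S,X}.
Split {A,L,U,W,Z} by δ(·,a) → {A,L,W,Z} and {U}.
Split {A,L,W,Z} by δ(·,b) → {W,Z} and {A,L}.
Refine {F,O,S,X} on symbol a: members go to different blocks, giving {F,X} and {O,S}.
The partition is now stable with 5 blocks: {W,Z} | {F,X} | {U} | {A,L} | {O,S}.
Z and F end up in different blocks, so they are distinguishable. For instance, the string 'ε' is accepted from only Z.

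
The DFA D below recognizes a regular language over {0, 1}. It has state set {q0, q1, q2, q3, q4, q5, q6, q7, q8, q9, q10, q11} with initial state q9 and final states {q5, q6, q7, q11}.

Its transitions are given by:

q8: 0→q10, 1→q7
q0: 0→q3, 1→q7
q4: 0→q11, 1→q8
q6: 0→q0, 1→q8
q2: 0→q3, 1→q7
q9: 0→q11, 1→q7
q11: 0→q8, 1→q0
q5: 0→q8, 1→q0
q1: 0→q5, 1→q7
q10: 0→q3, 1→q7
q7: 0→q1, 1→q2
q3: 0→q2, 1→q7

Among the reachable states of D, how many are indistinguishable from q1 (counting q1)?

2

Reachable states from the start: {q0,q1,q2,q3,q5,q7,q8,q9,q10,q11}. Unreachable: {q4,q6} — drop them.
P0 = {q5,q7,q11} | {q0,q1,q2,q3,q8,q9,q10}.
Refine {q0,q1,q2,q3,q8,q9,q10} on symbol 0: members go to different blocks, giving {q0,q2,q3,q8,q10} and {q1,q9}.
Split {q5,q7,q11} by δ(·,0) → {q5,q11} and {q7}.
Stable partition: {q5,q11} | {q0,q2,q3,q8,q10} | {q1,q9} | {q7} — 4 equivalence classes.
The equivalence class containing q1 is {q1,q9}, of size 2.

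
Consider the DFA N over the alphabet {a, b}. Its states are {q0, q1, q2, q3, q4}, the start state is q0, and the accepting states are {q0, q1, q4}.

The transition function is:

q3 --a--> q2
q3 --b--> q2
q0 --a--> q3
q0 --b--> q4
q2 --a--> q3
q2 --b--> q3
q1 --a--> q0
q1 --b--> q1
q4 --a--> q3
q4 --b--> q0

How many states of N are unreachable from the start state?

No path from q0 leads to q1; the other 4 states are all reachable.

1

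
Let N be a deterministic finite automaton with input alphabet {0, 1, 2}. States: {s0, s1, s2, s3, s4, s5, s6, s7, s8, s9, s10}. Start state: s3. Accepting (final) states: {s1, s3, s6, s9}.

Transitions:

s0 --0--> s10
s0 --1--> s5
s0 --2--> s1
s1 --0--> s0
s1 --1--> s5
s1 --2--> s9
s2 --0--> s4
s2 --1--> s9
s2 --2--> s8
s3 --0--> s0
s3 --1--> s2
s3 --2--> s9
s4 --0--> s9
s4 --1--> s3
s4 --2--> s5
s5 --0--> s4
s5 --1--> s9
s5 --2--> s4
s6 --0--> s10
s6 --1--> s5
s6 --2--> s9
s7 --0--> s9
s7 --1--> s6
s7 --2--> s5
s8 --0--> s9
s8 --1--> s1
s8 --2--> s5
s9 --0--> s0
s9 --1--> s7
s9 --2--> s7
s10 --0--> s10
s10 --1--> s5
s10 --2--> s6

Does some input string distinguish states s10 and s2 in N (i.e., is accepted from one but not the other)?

Yes

Every state is reachable, so we keep all 11.
Initial partition by acceptance: {s1,s3,s6,s9} | {s0,s2,s4,s5,s7,s8,s10}.
Split {s1,s3,s6,s9} by δ(·,2) → {s1,s3,s6} and {s9}.
On input 0, block {s0,s2,s4,s5,s7,s8,s10} splits into {s0,s2,s5,s10} and {s4,s7,s8}.
On input 0, block {s0,s2,s5,s10} splits into {s0,s10} and {s2,s5}.
The partition is now stable with 5 blocks: {s1,s3,s6} | {s0,s10} | {s9} | {s4,s7,s8} | {s2,s5}.
s10 and s2 end up in different blocks, so they are distinguishable. For instance, the string '1' is accepted from only s2.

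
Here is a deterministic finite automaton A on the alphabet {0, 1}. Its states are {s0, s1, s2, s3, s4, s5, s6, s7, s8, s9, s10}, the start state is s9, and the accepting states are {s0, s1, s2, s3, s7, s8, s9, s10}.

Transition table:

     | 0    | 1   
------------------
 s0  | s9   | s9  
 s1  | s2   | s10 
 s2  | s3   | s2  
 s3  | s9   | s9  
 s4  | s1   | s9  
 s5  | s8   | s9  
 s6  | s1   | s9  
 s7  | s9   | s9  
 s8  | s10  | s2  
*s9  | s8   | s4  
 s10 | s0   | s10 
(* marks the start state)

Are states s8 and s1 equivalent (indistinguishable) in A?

Yes

States {s5,s6,s7} cannot be reached from the start state, so discard them.
P0 = {s0,s1,s2,s3,s8,s9,s10} | {s4}.
Split {s0,s1,s2,s3,s8,s9,s10} by δ(·,1) → {s0,s1,s2,s3,s8,s10} and {s9}.
Split {s0,s1,s2,s3,s8,s10} by δ(·,0) → {s1,s2,s8,s10} and {s0,s3}.
On input 0, block {s1,s2,s8,s10} splits into {s1,s8} and {s2,s10}.
The partition is now stable with 5 blocks: {s1,s8} | {s4} | {s9} | {s0,s3} | {s2,s10}.
s8 and s1 lie in the same block of the stable partition, so they are equivalent — no string distinguishes them.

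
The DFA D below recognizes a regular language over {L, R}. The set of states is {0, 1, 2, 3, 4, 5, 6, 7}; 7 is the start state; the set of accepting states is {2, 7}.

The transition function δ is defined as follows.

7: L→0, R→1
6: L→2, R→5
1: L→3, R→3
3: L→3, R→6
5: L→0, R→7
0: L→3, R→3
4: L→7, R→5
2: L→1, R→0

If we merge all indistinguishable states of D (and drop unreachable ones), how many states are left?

States {4} cannot be reached from the start state, so discard them.
Start with accepting vs non-accepting: {2,7} | {0,1,3,5,6}.
On input L, block {0,1,3,5,6} splits into {0,1,3,5} and {6}.
Split {0,1,3,5} by δ(·,R) → {0,1} and {3} and {5}.
The partition is now stable with 5 blocks: {2,7} | {0,1} | {6} | {3} | {5}.

5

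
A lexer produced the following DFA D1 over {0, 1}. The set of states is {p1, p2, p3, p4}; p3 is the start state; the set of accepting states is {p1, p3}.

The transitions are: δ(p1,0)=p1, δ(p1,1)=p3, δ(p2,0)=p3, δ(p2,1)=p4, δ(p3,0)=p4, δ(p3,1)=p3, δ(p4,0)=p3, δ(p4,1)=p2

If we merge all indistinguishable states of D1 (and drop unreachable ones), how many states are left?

States {p1} cannot be reached from the start state, so discard them.
Initial partition by acceptance: {p3} | {p2,p4}.
Stable partition: {p3} | {p2,p4} — 2 equivalence classes.

2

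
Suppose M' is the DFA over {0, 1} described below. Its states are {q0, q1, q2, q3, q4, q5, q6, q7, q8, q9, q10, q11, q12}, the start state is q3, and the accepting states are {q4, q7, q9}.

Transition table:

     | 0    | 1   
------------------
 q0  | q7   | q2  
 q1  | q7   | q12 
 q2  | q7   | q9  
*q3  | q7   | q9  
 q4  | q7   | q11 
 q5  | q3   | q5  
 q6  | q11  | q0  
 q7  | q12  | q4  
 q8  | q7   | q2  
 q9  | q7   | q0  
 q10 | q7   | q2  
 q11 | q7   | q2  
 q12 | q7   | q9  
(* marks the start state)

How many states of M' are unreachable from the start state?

5

Starting at q3 and following transitions, the reachable set is {q0, q2, q3, q4, q7, q9, q11, q12}. That leaves q1, q5, q6, q8, q10 unreachable — 5 in total.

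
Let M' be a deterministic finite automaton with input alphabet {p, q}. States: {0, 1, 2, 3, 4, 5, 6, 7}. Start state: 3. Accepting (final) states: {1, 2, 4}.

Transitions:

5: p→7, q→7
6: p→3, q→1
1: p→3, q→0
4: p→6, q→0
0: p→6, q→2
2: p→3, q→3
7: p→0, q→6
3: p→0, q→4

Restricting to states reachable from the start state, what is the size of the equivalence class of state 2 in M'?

First remove the unreachable states {5,7}; 6 states remain.
Initial partition by acceptance: {1,2,4} | {0,3,6}.
Stable partition: {1,2,4} | {0,3,6} — 2 equivalence classes.
The equivalence class containing 2 is {1,2,4}, of size 3.

3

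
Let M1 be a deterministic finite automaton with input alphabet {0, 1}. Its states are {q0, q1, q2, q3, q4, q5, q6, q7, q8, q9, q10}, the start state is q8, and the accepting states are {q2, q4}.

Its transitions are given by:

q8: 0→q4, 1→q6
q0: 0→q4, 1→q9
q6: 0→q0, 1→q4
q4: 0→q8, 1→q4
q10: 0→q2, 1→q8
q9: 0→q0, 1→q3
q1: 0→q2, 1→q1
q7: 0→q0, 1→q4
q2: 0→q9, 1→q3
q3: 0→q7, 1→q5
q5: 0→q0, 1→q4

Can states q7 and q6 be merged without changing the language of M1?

Yes

Reachable states from the start: {q0,q3,q4,q5,q6,q7,q8,q9}. Unreachable: {q1,q2,q10} — drop them.
Start with accepting vs non-accepting: {q4} | {q0,q3,q5,q6,q7,q8,q9}.
On input 0, block {q0,q3,q5,q6,q7,q8,q9} splits into {q3,q5,q6,q7,q9} and {q0,q8}.
On input 0, block {q3,q5,q6,q7,q9} splits into {q5,q6,q7,q9} and {q3}.
Refine {q5,q6,q7,q9} on symbol 1: members go to different blocks, giving {q5,q6,q7} and {q9}.
Refine {q0,q8} on symbol 1: members go to different blocks, giving {q0} and {q8}.
The partition is now stable with 6 blocks: {q4} | {q5,q6,q7} | {q0} | {q3} | {q9} | {q8}.
q7 and q6 lie in the same block of the stable partition, so they are equivalent — no string distinguishes them.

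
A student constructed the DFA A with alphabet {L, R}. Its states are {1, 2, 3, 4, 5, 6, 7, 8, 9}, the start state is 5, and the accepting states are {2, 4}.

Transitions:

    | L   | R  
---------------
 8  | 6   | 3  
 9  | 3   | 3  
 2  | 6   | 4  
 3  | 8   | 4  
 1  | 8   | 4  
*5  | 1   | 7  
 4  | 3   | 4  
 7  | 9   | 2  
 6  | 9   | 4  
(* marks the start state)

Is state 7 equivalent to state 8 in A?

All states are reachable from the start state.
P0 = {2,4} | {1,3,5,6,7,8,9}.
Split {1,3,5,6,7,8,9} by δ(·,R) → {1,3,6,7} and {5,8,9}.
The partition is now stable with 3 blocks: {2,4} | {1,3,6,7} | {5,8,9}.
7 and 8 end up in different blocks, so they are distinguishable. For instance, the string 'R' is accepted from only 7.

No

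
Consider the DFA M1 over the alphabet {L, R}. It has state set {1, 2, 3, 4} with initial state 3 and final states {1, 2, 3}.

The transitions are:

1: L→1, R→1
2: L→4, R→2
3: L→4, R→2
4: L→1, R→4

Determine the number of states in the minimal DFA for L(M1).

Every state is reachable, so we keep all 4.
P0 = {1,2,3} | {4}.
Refine {1,2,3} on symbol L: members go to different blocks, giving {2,3} and {1}.
Stable partition: {2,3} | {4} | {1} — 3 equivalence classes.

3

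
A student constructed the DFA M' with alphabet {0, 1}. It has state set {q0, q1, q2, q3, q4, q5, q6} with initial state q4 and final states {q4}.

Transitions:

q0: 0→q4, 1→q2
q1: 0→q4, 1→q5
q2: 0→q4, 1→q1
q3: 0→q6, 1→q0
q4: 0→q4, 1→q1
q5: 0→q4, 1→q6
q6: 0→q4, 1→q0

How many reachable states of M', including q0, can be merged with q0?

5

States {q3} cannot be reached from the start state, so discard them.
Start with accepting vs non-accepting: {q4} | {q0,q1,q2,q5,q6}.
Stable partition: {q4} | {q0,q1,q2,q5,q6} — 2 equivalence classes.
The equivalence class containing q0 is {q0,q1,q2,q5,q6}, of size 5.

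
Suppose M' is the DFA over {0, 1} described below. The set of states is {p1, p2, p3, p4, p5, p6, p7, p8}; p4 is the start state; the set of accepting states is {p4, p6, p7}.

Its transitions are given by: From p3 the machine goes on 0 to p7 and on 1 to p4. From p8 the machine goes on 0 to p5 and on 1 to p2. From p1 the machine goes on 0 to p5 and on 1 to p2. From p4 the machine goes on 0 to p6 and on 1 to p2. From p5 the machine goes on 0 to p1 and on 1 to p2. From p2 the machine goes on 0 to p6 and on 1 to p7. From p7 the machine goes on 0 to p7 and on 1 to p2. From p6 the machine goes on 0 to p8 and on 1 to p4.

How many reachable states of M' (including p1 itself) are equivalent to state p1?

States {p3} cannot be reached from the start state, so discard them.
P0 = {p4,p6,p7} | {p1,p2,p5,p8}.
Split {p4,p6,p7} by δ(·,0) → {p4,p7} and {p6}.
Split {p4,p7} by δ(·,0) → {p4} and {p7}.
On input 0, block {p1,p2,p5,p8} splits into {p1,p5,p8} and {p2}.
The partition is now stable with 5 blocks: {p4} | {p1,p5,p8} | {p6} | {p7} | {p2}.
The equivalence class containing p1 is {p1,p5,p8}, of size 3.

3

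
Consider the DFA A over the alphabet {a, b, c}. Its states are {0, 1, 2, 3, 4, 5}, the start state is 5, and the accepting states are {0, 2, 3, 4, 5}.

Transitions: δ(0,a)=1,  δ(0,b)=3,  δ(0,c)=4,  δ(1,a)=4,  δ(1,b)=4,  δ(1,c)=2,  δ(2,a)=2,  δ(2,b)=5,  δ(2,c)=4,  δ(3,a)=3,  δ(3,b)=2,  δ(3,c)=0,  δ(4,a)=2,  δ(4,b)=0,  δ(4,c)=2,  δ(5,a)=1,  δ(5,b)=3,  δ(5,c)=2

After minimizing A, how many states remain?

Every state is reachable, so we keep all 6.
Initial partition by acceptance: {0,2,3,4,5} | {1}.
Split {0,2,3,4,5} by δ(·,a) → {2,3,4} and {0,5}.
On input b, block {2,3,4} splits into {2,4} and {3}.
The partition is now stable with 4 blocks: {2,4} | {1} | {0,5} | {3}.

4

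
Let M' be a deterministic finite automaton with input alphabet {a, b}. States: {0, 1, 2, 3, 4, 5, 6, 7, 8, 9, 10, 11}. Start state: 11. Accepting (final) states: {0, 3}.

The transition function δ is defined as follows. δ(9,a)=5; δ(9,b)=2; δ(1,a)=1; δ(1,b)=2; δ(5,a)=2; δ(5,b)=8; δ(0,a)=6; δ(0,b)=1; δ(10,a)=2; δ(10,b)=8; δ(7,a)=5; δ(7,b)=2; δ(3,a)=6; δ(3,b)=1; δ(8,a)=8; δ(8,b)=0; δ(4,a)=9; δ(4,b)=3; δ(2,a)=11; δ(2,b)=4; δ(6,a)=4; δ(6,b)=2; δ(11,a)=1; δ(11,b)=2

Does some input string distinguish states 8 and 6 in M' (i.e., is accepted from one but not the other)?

Yes

States {7,10} cannot be reached from the start state, so discard them.
Start with accepting vs non-accepting: {0,3} | {1,2,4,5,6,8,9,11}.
On input b, block {1,2,4,5,6,8,9,11} splits into {1,2,5,6,9,11} and {4,8}.
On input a, block {1,2,5,6,9,11} splits into {1,2,5,9,11} and {6}.
Refine {1,2,5,9,11} on symbol b: members go to different blocks, giving {1,9,11} and {2,5}.
Split {1,9,11} by δ(·,a) → {1,11} and {9}.
On input a, block {4,8} splits into {4} and {8}.
Refine {2,5} on symbol a: members go to different blocks, giving {2} and {5}.
The partition is now stable with 8 blocks: {0,3} | {1,11} | {4} | {6} | {2} | {9} | {8} | {5}.
8 and 6 end up in different blocks, so they are distinguishable. For instance, the string 'b' is accepted from only 8.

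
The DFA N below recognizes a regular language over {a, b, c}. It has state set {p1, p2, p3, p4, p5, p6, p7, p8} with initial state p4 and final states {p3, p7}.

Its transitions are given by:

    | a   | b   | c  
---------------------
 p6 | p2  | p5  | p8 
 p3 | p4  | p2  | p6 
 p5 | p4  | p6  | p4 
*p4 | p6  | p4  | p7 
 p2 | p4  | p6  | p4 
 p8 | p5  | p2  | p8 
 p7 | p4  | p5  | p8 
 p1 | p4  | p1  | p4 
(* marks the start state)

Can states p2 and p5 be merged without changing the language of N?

First remove the unreachable states {p1,p3}; 6 states remain.
Initial partition by acceptance: {p7} | {p2,p4,p5,p6,p8}.
Refine {p2,p4,p5,p6,p8} on symbol c: members go to different blocks, giving {p2,p5,p6,p8} and {p4}.
Split {p2,p5,p6,p8} by δ(·,a) → {p2,p5} and {p6,p8}.
Stable partition: {p7} | {p2,p5} | {p4} | {p6,p8} — 4 equivalence classes.
p2 and p5 lie in the same block of the stable partition, so they are equivalent — no string distinguishes them.

Yes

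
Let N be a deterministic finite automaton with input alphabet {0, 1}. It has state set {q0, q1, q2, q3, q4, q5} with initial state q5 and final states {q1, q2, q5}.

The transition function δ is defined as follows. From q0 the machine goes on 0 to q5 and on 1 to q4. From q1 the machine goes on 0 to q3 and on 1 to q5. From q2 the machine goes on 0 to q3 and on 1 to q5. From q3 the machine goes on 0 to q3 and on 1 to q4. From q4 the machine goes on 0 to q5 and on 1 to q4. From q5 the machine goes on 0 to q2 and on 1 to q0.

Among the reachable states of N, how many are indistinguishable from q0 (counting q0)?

2

First remove the unreachable states {q1}; 5 states remain.
Start with accepting vs non-accepting: {q2,q5} | {q0,q3,q4}.
Refine {q2,q5} on symbol 0: members go to different blocks, giving {q2} and {q5}.
Split {q0,q3,q4} by δ(·,0) → {q0,q4} and {q3}.
No further refinement is possible. Final partition (4 blocks): {q2} | {q0,q4} | {q5} | {q3}.
State q0 belongs to the block {q0,q4}, which has 2 states.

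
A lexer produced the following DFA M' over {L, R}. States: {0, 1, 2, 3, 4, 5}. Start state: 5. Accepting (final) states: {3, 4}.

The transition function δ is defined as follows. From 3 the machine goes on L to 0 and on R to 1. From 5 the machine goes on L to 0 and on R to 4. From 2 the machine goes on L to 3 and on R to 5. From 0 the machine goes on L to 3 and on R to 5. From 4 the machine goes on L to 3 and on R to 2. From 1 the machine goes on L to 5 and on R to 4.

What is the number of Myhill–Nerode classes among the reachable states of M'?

5

Every state is reachable, so we keep all 6.
Initial partition by acceptance: {3,4} | {0,1,2,5}.
Split {3,4} by δ(·,L) → {3} and {4}.
Refine {0,1,2,5} on symbol L: members go to different blocks, giving {0,2} and {1,5}.
On input L, block {1,5} splits into {1} and {5}.
No further refinement is possible. Final partition (5 blocks): {3} | {0,2} | {4} | {1} | {5}.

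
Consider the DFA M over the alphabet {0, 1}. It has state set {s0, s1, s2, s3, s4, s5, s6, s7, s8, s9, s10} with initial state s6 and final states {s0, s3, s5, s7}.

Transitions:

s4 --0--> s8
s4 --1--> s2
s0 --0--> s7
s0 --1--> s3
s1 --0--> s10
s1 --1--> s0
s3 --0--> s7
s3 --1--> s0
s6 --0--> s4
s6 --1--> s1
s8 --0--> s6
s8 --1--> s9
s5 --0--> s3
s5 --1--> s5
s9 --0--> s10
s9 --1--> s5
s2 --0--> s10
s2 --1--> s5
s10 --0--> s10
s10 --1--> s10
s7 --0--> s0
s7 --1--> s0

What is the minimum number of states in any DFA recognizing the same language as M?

P0 = {s0,s3,s5,s7} | {s1,s2,s4,s6,s8,s9,s10}.
Split {s1,s2,s4,s6,s8,s9,s10} by δ(·,1) → {s4,s6,s8,s10} and {s1,s2,s9}.
Split {s4,s6,s8,s10} by δ(·,1) → {s4,s6,s8} and {s10}.
No further refinement is possible. Final partition (4 blocks): {s0,s3,s5,s7} | {s4,s6,s8} | {s1,s2,s9} | {s10}.

4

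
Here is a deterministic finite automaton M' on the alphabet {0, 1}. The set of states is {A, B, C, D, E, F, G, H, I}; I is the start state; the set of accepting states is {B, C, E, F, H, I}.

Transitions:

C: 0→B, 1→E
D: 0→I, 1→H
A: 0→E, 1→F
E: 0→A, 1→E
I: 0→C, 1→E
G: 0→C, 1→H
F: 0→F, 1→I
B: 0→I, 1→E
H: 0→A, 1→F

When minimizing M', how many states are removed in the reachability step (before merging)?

No path from I leads to D, G, H; the other 6 states are all reachable.

3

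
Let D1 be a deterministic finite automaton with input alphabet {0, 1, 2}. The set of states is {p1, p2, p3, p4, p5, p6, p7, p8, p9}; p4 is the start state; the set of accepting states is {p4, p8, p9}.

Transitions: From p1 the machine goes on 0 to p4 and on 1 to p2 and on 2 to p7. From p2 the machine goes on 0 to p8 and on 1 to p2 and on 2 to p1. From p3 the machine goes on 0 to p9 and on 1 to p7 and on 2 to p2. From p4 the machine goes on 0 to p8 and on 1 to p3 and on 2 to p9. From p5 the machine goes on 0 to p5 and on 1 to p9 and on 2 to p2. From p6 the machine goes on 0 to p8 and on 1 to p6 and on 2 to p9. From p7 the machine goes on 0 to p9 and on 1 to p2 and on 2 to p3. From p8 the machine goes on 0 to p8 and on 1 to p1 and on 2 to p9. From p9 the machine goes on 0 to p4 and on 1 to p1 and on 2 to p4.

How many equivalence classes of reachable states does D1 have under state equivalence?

2

First remove the unreachable states {p5,p6}; 7 states remain.
P0 = {p4,p8,p9} | {p1,p2,p3,p7}.
No further refinement is possible. Final partition (2 blocks): {p4,p8,p9} | {p1,p2,p3,p7}.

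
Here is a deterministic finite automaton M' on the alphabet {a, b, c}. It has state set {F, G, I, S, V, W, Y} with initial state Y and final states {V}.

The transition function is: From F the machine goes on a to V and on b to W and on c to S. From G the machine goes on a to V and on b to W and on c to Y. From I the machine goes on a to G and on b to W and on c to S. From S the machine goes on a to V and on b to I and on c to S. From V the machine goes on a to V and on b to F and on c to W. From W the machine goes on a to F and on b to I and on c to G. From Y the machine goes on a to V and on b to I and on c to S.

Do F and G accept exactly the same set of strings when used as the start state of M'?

Yes

All states are reachable from the start state.
Start with accepting vs non-accepting: {V} | {F,G,I,S,W,Y}.
On input a, block {F,G,I,S,W,Y} splits into {F,G,S,Y} and {I,W}.
The partition is now stable with 3 blocks: {V} | {F,G,S,Y} | {I,W}.
F and G lie in the same block of the stable partition, so they are equivalent — no string distinguishes them.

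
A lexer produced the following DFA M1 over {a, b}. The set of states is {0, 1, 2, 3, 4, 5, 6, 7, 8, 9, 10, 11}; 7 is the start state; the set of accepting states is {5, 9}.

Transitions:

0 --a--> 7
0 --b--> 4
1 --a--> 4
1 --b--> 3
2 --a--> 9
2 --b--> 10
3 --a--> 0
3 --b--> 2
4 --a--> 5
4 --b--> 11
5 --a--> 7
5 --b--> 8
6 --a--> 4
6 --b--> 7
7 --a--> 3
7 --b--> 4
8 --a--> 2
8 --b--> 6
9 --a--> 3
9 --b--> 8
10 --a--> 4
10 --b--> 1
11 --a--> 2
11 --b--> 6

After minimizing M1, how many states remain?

5

P0 = {5,9} | {0,1,2,3,4,6,7,8,10,11}.
On input a, block {0,1,2,3,4,6,7,8,10,11} splits into {0,1,3,6,7,8,10,11} and {2,4}.
On input a, block {0,1,3,6,7,8,10,11} splits into {1,6,8,10,11} and {0,3,7}.
Refine {1,6,8,10,11} on symbol b: members go to different blocks, giving {8,10,11} and {1,6}.
Stable partition: {5,9} | {8,10,11} | {2,4} | {0,3,7} | {1,6} — 5 equivalence classes.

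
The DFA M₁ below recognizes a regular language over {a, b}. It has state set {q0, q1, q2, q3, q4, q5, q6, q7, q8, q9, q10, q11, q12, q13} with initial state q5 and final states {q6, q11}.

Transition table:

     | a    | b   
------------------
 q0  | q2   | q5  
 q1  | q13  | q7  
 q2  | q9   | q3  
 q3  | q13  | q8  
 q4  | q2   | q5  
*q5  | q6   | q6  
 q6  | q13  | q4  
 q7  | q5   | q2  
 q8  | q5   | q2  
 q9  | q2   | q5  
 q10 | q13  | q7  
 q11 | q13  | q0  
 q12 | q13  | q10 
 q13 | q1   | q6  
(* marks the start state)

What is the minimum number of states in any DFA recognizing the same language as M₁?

First remove the unreachable states {q0,q10,q11,q12}; 10 states remain.
Start with accepting vs non-accepting: {q6} | {q1,q2,q3,q4,q5,q7,q8,q9,q13}.
Refine {q1,q2,q3,q4,q5,q7,q8,q9,q13} on symbol a: members go to different blocks, giving {q1,q2,q3,q4,q7,q8,q9,q13} and {q5}.
Refine {q1,q2,q3,q4,q7,q8,q9,q13} on symbol a: members go to different blocks, giving {q1,q2,q3,q4,q9,q13} and {q7,q8}.
Refine {q1,q2,q3,q4,q9,q13} on symbol b: members go to different blocks, giving {q1,q3} and {q4,q9} and {q2} and {q13}.
No further refinement is possible. Final partition (7 blocks): {q6} | {q1,q3} | {q5} | {q7,q8} | {q4,q9} | {q2} | {q13}.

7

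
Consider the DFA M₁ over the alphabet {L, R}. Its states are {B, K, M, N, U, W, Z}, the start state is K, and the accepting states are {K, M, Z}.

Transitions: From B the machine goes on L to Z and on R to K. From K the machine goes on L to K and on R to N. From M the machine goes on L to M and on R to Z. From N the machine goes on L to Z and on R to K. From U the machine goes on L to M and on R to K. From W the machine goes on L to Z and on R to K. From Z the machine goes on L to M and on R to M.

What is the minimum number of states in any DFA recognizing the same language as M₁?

Reachable states from the start: {K,M,N,Z}. Unreachable: {B,U,W} — drop them.
P0 = {K,M,Z} | {N}.
Split {K,M,Z} by δ(·,R) → {M,Z} and {K}.
The partition is now stable with 3 blocks: {M,Z} | {N} | {K}.

3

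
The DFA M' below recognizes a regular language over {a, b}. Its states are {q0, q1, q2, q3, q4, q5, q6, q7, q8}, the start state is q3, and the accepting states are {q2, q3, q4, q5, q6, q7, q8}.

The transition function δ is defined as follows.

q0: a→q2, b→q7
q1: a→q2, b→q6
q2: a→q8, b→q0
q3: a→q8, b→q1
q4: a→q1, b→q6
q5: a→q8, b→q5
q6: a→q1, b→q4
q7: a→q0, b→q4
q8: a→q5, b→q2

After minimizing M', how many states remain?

All states are reachable from the start state.
P0 = {q2,q3,q4,q5,q6,q7,q8} | {q0,q1}.
Split {q2,q3,q4,q5,q6,q7,q8} by δ(·,a) → {q2,q3,q5,q8} and {q4,q6,q7}.
Refine {q2,q3,q5,q8} on symbol b: members go to different blocks, giving {q2,q3} and {q5,q8}.
On input b, block {q5,q8} splits into {q5} and {q8}.
The partition is now stable with 5 blocks: {q2,q3} | {q0,q1} | {q4,q6,q7} | {q5} | {q8}.

5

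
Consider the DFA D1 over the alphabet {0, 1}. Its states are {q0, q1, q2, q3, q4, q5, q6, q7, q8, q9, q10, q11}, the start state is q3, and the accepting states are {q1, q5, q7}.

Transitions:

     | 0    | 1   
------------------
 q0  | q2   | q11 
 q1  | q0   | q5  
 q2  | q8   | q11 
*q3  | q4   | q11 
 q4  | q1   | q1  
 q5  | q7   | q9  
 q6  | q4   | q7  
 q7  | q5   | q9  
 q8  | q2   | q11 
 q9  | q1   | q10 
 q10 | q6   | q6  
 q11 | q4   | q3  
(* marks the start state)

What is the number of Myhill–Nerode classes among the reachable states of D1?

Initial partition by acceptance: {q1,q5,q7} | {q0,q2,q3,q4,q6,q8,q9,q10,q11}.
Refine {q1,q5,q7} on symbol 0: members go to different blocks, giving {q5,q7} and {q1}.
Split {q0,q2,q3,q4,q6,q8,q9,q10,q11} by δ(·,0) → {q0,q2,q3,q6,q8,q10,q11} and {q4,q9}.
Refine {q0,q2,q3,q6,q8,q10,q11} on symbol 0: members go to different blocks, giving {q0,q2,q8,q10} and {q3,q6,q11}.
Refine {q0,q2,q8,q10} on symbol 0: members go to different blocks, giving {q0,q2,q8} and {q10}.
On input 1, block {q4,q9} splits into {q4} and {q9}.
Refine {q3,q6,q11} on symbol 1: members go to different blocks, giving {q3,q11} and {q6}.
The partition is now stable with 8 blocks: {q5,q7} | {q0,q2,q8} | {q1} | {q4} | {q3,q11} | {q10} | {q9} | {q6}.

8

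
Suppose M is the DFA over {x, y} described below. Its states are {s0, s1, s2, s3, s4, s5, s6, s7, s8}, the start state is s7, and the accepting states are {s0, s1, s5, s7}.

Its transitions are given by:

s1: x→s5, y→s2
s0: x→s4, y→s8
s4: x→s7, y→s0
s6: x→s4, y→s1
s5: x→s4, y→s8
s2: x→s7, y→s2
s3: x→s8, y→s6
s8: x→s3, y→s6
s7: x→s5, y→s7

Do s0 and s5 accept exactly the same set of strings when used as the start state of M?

Yes

All states are reachable from the start state.
Start with accepting vs non-accepting: {s0,s1,s5,s7} | {s2,s3,s4,s6,s8}.
On input x, block {s0,s1,s5,s7} splits into {s0,s5} and {s1,s7}.
Split {s2,s3,s4,s6,s8} by δ(·,x) → {s3,s6,s8} and {s2,s4}.
On input x, block {s3,s6,s8} splits into {s3,s8} and {s6}.
On input y, block {s1,s7} splits into {s1} and {s7}.
Refine {s2,s4} on symbol y: members go to different blocks, giving {s2} and {s4}.
No further refinement is possible. Final partition (7 blocks): {s0,s5} | {s3,s8} | {s1} | {s2} | {s6} | {s7} | {s4}.
s0 and s5 lie in the same block of the stable partition, so they are equivalent — no string distinguishes them.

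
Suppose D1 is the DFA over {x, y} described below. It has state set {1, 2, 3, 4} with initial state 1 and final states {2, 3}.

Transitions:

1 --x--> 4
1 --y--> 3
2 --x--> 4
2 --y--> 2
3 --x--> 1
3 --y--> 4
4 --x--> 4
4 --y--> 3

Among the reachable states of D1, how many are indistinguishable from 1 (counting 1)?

Reachable states from the start: {1,3,4}. Unreachable: {2} — drop them.
P0 = {3} | {1,4}.
Stable partition: {3} | {1,4} — 2 equivalence classes.
The equivalence class containing 1 is {1,4}, of size 2.

2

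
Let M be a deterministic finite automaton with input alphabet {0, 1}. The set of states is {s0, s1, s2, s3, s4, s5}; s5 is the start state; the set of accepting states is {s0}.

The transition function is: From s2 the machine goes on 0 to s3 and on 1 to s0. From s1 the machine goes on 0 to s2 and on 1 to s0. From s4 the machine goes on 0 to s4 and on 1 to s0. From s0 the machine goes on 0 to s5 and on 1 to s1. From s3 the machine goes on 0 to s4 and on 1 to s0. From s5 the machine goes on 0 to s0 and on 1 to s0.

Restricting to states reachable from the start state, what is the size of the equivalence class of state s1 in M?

4

All states are reachable from the start state.
Initial partition by acceptance: {s0} | {s1,s2,s3,s4,s5}.
Refine {s1,s2,s3,s4,s5} on symbol 0: members go to different blocks, giving {s1,s2,s3,s4} and {s5}.
No further refinement is possible. Final partition (3 blocks): {s0} | {s1,s2,s3,s4} | {s5}.
The equivalence class containing s1 is {s1,s2,s3,s4}, of size 4.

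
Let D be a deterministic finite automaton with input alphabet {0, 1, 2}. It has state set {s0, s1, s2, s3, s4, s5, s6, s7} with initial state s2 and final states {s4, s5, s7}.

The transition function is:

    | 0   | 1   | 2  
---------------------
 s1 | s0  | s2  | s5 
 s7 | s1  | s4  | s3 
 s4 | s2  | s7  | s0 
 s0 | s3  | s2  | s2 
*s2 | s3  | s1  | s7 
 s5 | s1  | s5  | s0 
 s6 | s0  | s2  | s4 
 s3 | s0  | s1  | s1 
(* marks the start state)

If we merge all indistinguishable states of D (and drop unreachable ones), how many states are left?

States {s6} cannot be reached from the start state, so discard them.
P0 = {s4,s5,s7} | {s0,s1,s2,s3}.
Split {s0,s1,s2,s3} by δ(·,2) → {s0,s3} and {s1,s2}.
The partition is now stable with 3 blocks: {s4,s5,s7} | {s0,s3} | {s1,s2}.

3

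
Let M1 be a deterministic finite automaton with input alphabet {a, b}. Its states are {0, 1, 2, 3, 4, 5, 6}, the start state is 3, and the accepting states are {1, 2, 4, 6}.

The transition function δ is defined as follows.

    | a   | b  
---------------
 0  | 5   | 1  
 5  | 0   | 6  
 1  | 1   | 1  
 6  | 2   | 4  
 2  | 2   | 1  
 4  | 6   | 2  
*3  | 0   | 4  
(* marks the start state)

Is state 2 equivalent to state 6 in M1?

Yes

Every state is reachable, so we keep all 7.
Start with accepting vs non-accepting: {1,2,4,6} | {0,3,5}.
The partition is now stable with 2 blocks: {1,2,4,6} | {0,3,5}.
2 and 6 lie in the same block of the stable partition, so they are equivalent — no string distinguishes them.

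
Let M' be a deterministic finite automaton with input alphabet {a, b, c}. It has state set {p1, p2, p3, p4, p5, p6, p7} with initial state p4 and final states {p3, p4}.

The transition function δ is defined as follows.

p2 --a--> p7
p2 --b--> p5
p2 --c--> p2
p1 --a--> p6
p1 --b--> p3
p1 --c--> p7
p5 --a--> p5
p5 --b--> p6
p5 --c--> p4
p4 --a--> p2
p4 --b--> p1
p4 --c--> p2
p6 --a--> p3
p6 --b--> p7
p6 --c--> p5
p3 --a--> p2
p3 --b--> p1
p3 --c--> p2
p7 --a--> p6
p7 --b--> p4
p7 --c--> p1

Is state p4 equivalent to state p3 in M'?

Yes

Start with accepting vs non-accepting: {p3,p4} | {p1,p2,p5,p6,p7}.
Split {p1,p2,p5,p6,p7} by δ(·,a) → {p1,p2,p5,p7} and {p6}.
Refine {p1,p2,p5,p7} on symbol a: members go to different blocks, giving {p1,p7} and {p2,p5}.
On input a, block {p2,p5} splits into {p2} and {p5}.
Stable partition: {p3,p4} | {p1,p7} | {p6} | {p2} | {p5} — 5 equivalence classes.
p4 and p3 lie in the same block of the stable partition, so they are equivalent — no string distinguishes them.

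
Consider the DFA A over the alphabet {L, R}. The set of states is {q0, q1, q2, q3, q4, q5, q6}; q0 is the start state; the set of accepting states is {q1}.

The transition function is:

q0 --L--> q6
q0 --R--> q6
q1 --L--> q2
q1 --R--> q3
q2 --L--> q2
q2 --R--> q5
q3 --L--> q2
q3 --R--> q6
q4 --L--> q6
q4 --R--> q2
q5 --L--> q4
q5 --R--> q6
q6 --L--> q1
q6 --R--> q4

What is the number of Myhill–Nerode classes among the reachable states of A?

7

Initial partition by acceptance: {q1} | {q0,q2,q3,q4,q5,q6}.
On input L, block {q0,q2,q3,q4,q5,q6} splits into {q0,q2,q3,q4,q5} and {q6}.
On input L, block {q0,q2,q3,q4,q5} splits into {q2,q3,q5} and {q0,q4}.
On input L, block {q2,q3,q5} splits into {q2,q3} and {q5}.
Split {q2,q3} by δ(·,R) → {q2} and {q3}.
On input R, block {q0,q4} splits into {q0} and {q4}.
No further refinement is possible. Final partition (7 blocks): {q1} | {q2} | {q6} | {q0} | {q5} | {q3} | {q4}.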